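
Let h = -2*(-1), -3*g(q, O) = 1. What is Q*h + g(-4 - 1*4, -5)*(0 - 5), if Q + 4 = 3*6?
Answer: 89/3 ≈ 29.667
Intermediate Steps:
g(q, O) = -⅓ (g(q, O) = -⅓*1 = -⅓)
Q = 14 (Q = -4 + 3*6 = -4 + 18 = 14)
h = 2
Q*h + g(-4 - 1*4, -5)*(0 - 5) = 14*2 - (0 - 5)/3 = 28 - ⅓*(-5) = 28 + 5/3 = 89/3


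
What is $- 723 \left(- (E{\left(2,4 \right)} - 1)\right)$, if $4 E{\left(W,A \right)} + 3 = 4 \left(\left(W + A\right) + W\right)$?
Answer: $\frac{18075}{4} \approx 4518.8$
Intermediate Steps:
$E{\left(W,A \right)} = - \frac{3}{4} + A + 2 W$ ($E{\left(W,A \right)} = - \frac{3}{4} + \frac{4 \left(\left(W + A\right) + W\right)}{4} = - \frac{3}{4} + \frac{4 \left(\left(A + W\right) + W\right)}{4} = - \frac{3}{4} + \frac{4 \left(A + 2 W\right)}{4} = - \frac{3}{4} + \frac{4 A + 8 W}{4} = - \frac{3}{4} + \left(A + 2 W\right) = - \frac{3}{4} + A + 2 W$)
$- 723 \left(- (E{\left(2,4 \right)} - 1)\right) = - 723 \left(- (\left(- \frac{3}{4} + 4 + 2 \cdot 2\right) - 1)\right) = - 723 \left(- (\left(- \frac{3}{4} + 4 + 4\right) - 1)\right) = - 723 \left(- (\frac{29}{4} - 1)\right) = - 723 \left(\left(-1\right) \frac{25}{4}\right) = \left(-723\right) \left(- \frac{25}{4}\right) = \frac{18075}{4}$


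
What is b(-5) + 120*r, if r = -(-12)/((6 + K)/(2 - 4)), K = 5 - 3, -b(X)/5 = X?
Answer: -335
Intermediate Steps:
b(X) = -5*X
K = 2
r = -3 (r = -(-12)/((6 + 2)/(2 - 4)) = -(-12)/(8/(-2)) = -(-12)/(8*(-½)) = -(-12)/(-4) = -(-12)*(-1)/4 = -12*¼ = -3)
b(-5) + 120*r = -5*(-5) + 120*(-3) = 25 - 360 = -335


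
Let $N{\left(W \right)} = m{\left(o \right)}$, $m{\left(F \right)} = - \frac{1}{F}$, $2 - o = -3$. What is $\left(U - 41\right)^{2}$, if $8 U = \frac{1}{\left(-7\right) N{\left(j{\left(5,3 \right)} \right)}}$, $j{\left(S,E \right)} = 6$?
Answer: $\frac{5248681}{3136} \approx 1673.7$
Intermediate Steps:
$o = 5$ ($o = 2 - -3 = 2 + 3 = 5$)
$N{\left(W \right)} = - \frac{1}{5}$
$U = \frac{5}{56}$ ($U = \frac{\frac{1}{-7} \frac{1}{- \frac{1}{5}}}{8} = \frac{\left(- \frac{1}{7}\right) \left(-5\right)}{8} = \frac{1}{8} \cdot \frac{5}{7} = \frac{5}{56} \approx 0.089286$)
$\left(U - 41\right)^{2} = \left(\frac{5}{56} - 41\right)^{2} = \left(- \frac{2291}{56}\right)^{2} = \frac{5248681}{3136}$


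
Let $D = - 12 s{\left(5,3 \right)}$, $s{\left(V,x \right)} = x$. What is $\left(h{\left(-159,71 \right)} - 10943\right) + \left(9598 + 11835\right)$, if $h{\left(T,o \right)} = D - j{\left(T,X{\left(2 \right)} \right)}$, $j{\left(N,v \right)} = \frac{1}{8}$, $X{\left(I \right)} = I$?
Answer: $\frac{83631}{8} \approx 10454.0$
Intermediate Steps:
$j{\left(N,v \right)} = \frac{1}{8}$
$D = -36$ ($D = \left(-12\right) 3 = -36$)
$h{\left(T,o \right)} = - \frac{289}{8}$ ($h{\left(T,o \right)} = -36 - \frac{1}{8} = - \frac{289}{8}$)
$\left(h{\left(-159,71 \right)} - 10943\right) + \left(9598 + 11835\right) = \left(- \frac{289}{8} - 10943\right) + \left(9598 + 11835\right) = - \frac{87833}{8} + 21433 = \frac{83631}{8}$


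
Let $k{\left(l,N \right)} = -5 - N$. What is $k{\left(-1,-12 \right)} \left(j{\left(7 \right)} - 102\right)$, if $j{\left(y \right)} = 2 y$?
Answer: $-616$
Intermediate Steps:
$k{\left(-1,-12 \right)} \left(j{\left(7 \right)} - 102\right) = \left(-5 - -12\right) \left(2 \cdot 7 - 102\right) = \left(-5 + 12\right) \left(14 - 102\right) = 7 \left(-88\right) = -616$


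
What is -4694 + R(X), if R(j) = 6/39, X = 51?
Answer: -61020/13 ≈ -4693.8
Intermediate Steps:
R(j) = 2/13 (R(j) = 6*(1/39) = 2/13)
-4694 + R(X) = -4694 + 2/13 = -61020/13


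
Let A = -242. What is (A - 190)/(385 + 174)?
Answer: -432/559 ≈ -0.77281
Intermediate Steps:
(A - 190)/(385 + 174) = (-242 - 190)/(385 + 174) = -432/559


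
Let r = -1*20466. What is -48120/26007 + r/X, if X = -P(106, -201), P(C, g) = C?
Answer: 87859757/459457 ≈ 191.23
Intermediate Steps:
r = -20466
X = -106 (X = -1*106 = -106)
-48120/26007 + r/X = -48120/26007 - 20466/(-106) = -48120*1/26007 - 20466*(-1/106) = -16040/8669 + 10233/53 = 87859757/459457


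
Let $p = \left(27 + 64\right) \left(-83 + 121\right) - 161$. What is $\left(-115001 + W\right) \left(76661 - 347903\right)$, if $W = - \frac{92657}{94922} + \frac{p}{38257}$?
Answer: $\frac{56638235003525197749}{1815715477} \approx 3.1193 \cdot 10^{10}$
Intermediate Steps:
$p = 3297$ ($p = 91 \cdot 38 - 161 = 3458 - 161 = 3297$)
$W = - \frac{3231821015}{3631430954}$ ($W = - \frac{92657}{94922} + \frac{3297}{38257} = - \frac{3231821015}{3631430954} \approx -0.88996$)
$\left(-115001 + W\right) \left(76661 - 347903\right) = \left(-115001 - \frac{3231821015}{3631430954}\right) \left(76661 - 347903\right) = \left(- \frac{417621422961969}{3631430954}\right) \left(-271242\right) = \frac{56638235003525197749}{1815715477}$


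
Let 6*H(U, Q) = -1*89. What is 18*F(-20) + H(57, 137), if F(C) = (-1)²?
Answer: 19/6 ≈ 3.1667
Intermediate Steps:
F(C) = 1
H(U, Q) = -89/6 (H(U, Q) = (-1*89)/6 = (⅙)*(-89) = -89/6)
18*F(-20) + H(57, 137) = 18*1 - 89/6 = 18 - 89/6 = 19/6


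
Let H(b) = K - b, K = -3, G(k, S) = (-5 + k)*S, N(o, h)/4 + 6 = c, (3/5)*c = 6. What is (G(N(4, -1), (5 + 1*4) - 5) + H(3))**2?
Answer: 1444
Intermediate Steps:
c = 10 (c = (5/3)*6 = 10)
N(o, h) = 16 (N(o, h) = -24 + 4*10 = -24 + 40 = 16)
G(k, S) = S*(-5 + k)
H(b) = -3 - b
(G(N(4, -1), (5 + 1*4) - 5) + H(3))**2 = (((5 + 1*4) - 5)*(-5 + 16) + (-3 - 1*3))**2 = (((5 + 4) - 5)*11 + (-3 - 3))**2 = ((9 - 5)*11 - 6)**2 = (4*11 - 6)**2 = (44 - 6)**2 = 38**2 = 1444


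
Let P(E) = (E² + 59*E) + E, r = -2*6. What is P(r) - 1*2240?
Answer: -2816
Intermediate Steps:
r = -12
P(E) = E² + 60*E
P(r) - 1*2240 = -12*(60 - 12) - 1*2240 = -12*48 - 2240 = -576 - 2240 = -2816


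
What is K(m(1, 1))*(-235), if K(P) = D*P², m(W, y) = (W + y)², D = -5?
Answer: 18800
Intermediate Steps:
K(P) = -5*P²
K(m(1, 1))*(-235) = -5*(1 + 1)⁴*(-235) = -5*(2²)²*(-235) = -5*4²*(-235) = -5*16*(-235) = -80*(-235) = 18800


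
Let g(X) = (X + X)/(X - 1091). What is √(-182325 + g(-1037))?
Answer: I*√51602074958/532 ≈ 426.99*I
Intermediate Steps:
g(X) = 2*X/(-1091 + X) (g(X) = (2*X)/(-1091 + X) = 2*X/(-1091 + X))
√(-182325 + g(-1037)) = √(-182325 + 2*(-1037)/(-1091 - 1037)) = √(-182325 + 2*(-1037)/(-2128)) = √(-182325 + 2*(-1037)*(-1/2128)) = √(-182325 + 1037/1064) = √(-193992763/1064) = I*√51602074958/532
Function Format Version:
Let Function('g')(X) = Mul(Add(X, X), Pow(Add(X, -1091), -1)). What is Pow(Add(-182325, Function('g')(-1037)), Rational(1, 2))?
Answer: Mul(Rational(1, 532), I, Pow(51602074958, Rational(1, 2))) ≈ Mul(426.99, I)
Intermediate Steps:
Function('g')(X) = Mul(2, X, Pow(Add(-1091, X), -1)) (Function('g')(X) = Mul(Mul(2, X), Pow(Add(-1091, X), -1)) = Mul(2, X, Pow(Add(-1091, X), -1)))
Pow(Add(-182325, Function('g')(-1037)), Rational(1, 2)) = Pow(Add(-182325, Mul(2, -1037, Pow(Add(-1091, -1037), -1))), Rational(1, 2)) = Pow(Add(-182325, Mul(2, -1037, Pow(-2128, -1))), Rational(1, 2)) = Pow(Add(-182325, Mul(2, -1037, Rational(-1, 2128))), Rational(1, 2)) = Pow(Add(-182325, Rational(1037, 1064)), Rational(1, 2)) = Pow(Rational(-193992763, 1064), Rational(1, 2)) = Mul(Rational(1, 532), I, Pow(51602074958, Rational(1, 2)))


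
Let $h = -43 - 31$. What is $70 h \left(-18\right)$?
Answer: $93240$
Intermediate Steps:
$h = -74$ ($h = -43 - 31 = -74$)
$70 h \left(-18\right) = 70 \left(-74\right) \left(-18\right) = \left(-5180\right) \left(-18\right) = 93240$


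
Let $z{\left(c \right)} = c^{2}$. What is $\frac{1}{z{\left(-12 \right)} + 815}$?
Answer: $\frac{1}{959} \approx 0.0010428$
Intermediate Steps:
$\frac{1}{z{\left(-12 \right)} + 815} = \frac{1}{\left(-12\right)^{2} + 815} = \frac{1}{144 + 815} = \frac{1}{959}$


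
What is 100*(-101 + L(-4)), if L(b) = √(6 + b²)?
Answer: -10100 + 100*√22 ≈ -9631.0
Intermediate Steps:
100*(-101 + L(-4)) = 100*(-101 + √(6 + (-4)²)) = 100*(-101 + √(6 + 16)) = 100*(-101 + √22) = -10100 + 100*√22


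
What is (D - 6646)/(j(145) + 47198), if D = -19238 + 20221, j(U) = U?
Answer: -5663/47343 ≈ -0.11962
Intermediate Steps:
D = 983
(D - 6646)/(j(145) + 47198) = (983 - 6646)/(145 + 47198) = -5663/47343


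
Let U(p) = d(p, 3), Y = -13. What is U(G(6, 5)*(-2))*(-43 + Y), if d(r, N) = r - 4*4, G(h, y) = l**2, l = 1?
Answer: 1008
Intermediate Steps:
G(h, y) = 1 (G(h, y) = 1**2 = 1)
d(r, N) = -16 + r (d(r, N) = r - 16 = -16 + r)
U(p) = -16 + p
U(G(6, 5)*(-2))*(-43 + Y) = (-16 + 1*(-2))*(-43 - 13) = (-16 - 2)*(-56) = -18*(-56) = 1008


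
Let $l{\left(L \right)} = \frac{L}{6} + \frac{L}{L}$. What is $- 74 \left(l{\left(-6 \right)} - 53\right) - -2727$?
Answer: $6649$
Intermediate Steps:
$l{\left(L \right)} = 1 + \frac{L}{6}$ ($l{\left(L \right)} = L \frac{1}{6} + 1 = \frac{L}{6} + 1 = 1 + \frac{L}{6}$)
$- 74 \left(l{\left(-6 \right)} - 53\right) - -2727 = - 74 \left(\left(1 + \frac{1}{6} \left(-6\right)\right) - 53\right) - -2727 = - 74 \left(\left(1 - 1\right) - 53\right) + \left(2808 - 81\right) = - 74 \left(0 - 53\right) + 2727 = \left(-74\right) \left(-53\right) + 2727 = 3922 + 2727 = 6649$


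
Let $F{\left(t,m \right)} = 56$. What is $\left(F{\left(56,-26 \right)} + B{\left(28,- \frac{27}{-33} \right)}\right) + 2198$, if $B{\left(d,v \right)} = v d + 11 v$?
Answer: $\frac{25145}{11} \approx 2285.9$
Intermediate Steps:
$B{\left(d,v \right)} = 11 v + d v$ ($B{\left(d,v \right)} = d v + 11 v = 11 v + d v$)
$\left(F{\left(56,-26 \right)} + B{\left(28,- \frac{27}{-33} \right)}\right) + 2198 = \left(56 + - \frac{27}{-33} \left(11 + 28\right)\right) + 2198 = \left(56 + \left(-27\right) \left(- \frac{1}{33}\right) 39\right) + 2198 = \left(56 + \frac{9}{11} \cdot 39\right) + 2198 = \left(56 + \frac{351}{11}\right) + 2198 = \frac{967}{11} + 2198 = \frac{25145}{11}$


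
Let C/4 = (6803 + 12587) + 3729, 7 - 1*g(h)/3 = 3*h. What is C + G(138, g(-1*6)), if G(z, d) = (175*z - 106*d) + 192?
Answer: 108868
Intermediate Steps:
g(h) = 21 - 9*h
G(z, d) = 192 - 106*d + 175*z (G(z, d) = (-106*d + 175*z) + 192 = 192 - 106*d + 175*z)
C = 92476 (C = 4*((6803 + 12587) + 3729) = 4*(19390 + 3729) = 4*23119 = 92476)
C + G(138, g(-1*6)) = 92476 + (192 - 106*(21 - (-9)*6) + 175*138) = 92476 + (192 - 106*(21 - 9*(-6)) + 24150) = 92476 + (192 - 106*(21 + 54) + 24150) = 92476 + (192 - 106*75 + 24150) = 92476 + (192 - 7950 + 24150) = 92476 + 16392 = 108868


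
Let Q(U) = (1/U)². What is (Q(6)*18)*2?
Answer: 1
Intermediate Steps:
Q(U) = U⁻²
(Q(6)*18)*2 = (18/6²)*2 = ((1/36)*18)*2 = (½)*2 = 1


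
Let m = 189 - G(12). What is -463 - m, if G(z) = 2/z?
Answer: -3911/6 ≈ -651.83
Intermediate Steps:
m = 1133/6 (m = 189 - 2/12 = 189 - 1*⅙ = 189 - ⅙ = 1133/6 ≈ 188.83)
-463 - m = -463 - 1*1133/6 = -463 - 1133/6 = -3911/6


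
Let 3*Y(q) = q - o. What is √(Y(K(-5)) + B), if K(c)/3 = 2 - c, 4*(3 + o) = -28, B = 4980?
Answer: √44913/3 ≈ 70.642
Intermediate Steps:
o = -10 (o = -3 + (¼)*(-28) = -3 - 7 = -10)
K(c) = 6 - 3*c (K(c) = 3*(2 - c) = 6 - 3*c)
Y(q) = 10/3 + q/3 (Y(q) = (q - 1*(-10))/3 = (q + 10)/3 = (10 + q)/3 = 10/3 + q/3)
√(Y(K(-5)) + B) = √((10/3 + (6 - 3*(-5))/3) + 4980) = √((10/3 + (6 + 15)/3) + 4980) = √((10/3 + (⅓)*21) + 4980) = √((10/3 + 7) + 4980) = √(31/3 + 4980) = √(14971/3) = √44913/3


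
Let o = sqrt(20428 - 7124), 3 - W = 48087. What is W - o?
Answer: -48084 - 2*sqrt(3326) ≈ -48199.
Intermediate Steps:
W = -48084 (W = 3 - 1*48087 = 3 - 48087 = -48084)
o = 2*sqrt(3326) (o = sqrt(13304) = 2*sqrt(3326) ≈ 115.34)
W - o = -48084 - 2*sqrt(3326)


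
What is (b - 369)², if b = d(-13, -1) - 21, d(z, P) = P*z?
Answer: 142129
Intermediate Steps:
b = -8 (b = -1*(-13) - 21 = 13 - 21 = -8)
(b - 369)² = (-8 - 369)² = (-377)² = 142129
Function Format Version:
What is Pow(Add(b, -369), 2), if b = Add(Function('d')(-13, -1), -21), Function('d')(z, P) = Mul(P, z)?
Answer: 142129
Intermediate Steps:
b = -8 (b = Add(Mul(-1, -13), -21) = Add(13, -21) = -8)
Pow(Add(b, -369), 2) = Pow(Add(-8, -369), 2) = Pow(-377, 2) = 142129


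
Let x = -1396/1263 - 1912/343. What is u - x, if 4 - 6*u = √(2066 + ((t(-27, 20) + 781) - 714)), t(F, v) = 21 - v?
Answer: 1060830/144403 - √2134/6 ≈ -0.35289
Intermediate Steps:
x = -2893684/433209 (x = -1396*1/1263 - 1912*1/343 = -1396/1263 - 1912/343 = -2893684/433209 ≈ -6.6796)
u = ⅔ - √2134/6 (u = ⅔ - √(2066 + (((21 - 1*20) + 781) - 714))/6 = ⅔ - √(2066 + (((21 - 20) + 781) - 714))/6 = ⅔ - √(2066 + ((1 + 781) - 714))/6 = ⅔ - √(2066 + (782 - 714))/6 = ⅔ - √(2066 + 68)/6 = ⅔ - √2134/6 ≈ -7.0325)
u - x = (⅔ - √2134/6) - 1*(-2893684/433209) = (⅔ - √2134/6) + 2893684/433209 = 1060830/144403 - √2134/6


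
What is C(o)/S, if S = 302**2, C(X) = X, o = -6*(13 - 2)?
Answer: -33/45602 ≈ -0.00072365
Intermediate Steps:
o = -66 (o = -6*11 = -66)
S = 91204
C(o)/S = -66/91204 = -66*1/91204 = -33/45602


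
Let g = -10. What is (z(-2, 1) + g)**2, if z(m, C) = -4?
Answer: 196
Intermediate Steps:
(z(-2, 1) + g)**2 = (-4 - 10)**2 = (-14)**2 = 196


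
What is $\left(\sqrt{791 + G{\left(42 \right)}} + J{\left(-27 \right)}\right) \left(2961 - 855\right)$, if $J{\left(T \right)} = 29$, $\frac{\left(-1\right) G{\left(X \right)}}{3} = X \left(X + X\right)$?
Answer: $61074 + 2106 i \sqrt{9793} \approx 61074.0 + 2.0841 \cdot 10^{5} i$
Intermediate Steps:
$G{\left(X \right)} = - 6 X^{2}$ ($G{\left(X \right)} = - 3 X \left(X + X\right) = - 3 X 2 X = - 3 \cdot 2 X^{2} = - 6 X^{2}$)
$\left(\sqrt{791 + G{\left(42 \right)}} + J{\left(-27 \right)}\right) \left(2961 - 855\right) = \left(\sqrt{791 - 6 \cdot 42^{2}} + 29\right) \left(2961 - 855\right) = \left(\sqrt{791 - 10584} + 29\right) 2106 = \left(\sqrt{-9793} + 29\right) 2106 = \left(i \sqrt{9793} + 29\right) 2106 = \left(29 + i \sqrt{9793}\right) 2106 = 61074 + 2106 i \sqrt{9793}$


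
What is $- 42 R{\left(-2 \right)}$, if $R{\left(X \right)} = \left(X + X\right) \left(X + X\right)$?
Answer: $-672$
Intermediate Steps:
$R{\left(X \right)} = 4 X^{2}$ ($R{\left(X \right)} = 2 X 2 X = 4 X^{2}$)
$- 42 R{\left(-2 \right)} = - 42 \cdot 4 \left(-2\right)^{2} = - 42 \cdot 4 \cdot 4 = \left(-42\right) 16 = -672$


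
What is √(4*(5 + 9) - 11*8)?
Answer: 4*I*√2 ≈ 5.6569*I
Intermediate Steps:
√(4*(5 + 9) - 11*8) = √(4*14 - 88) = √(56 - 88) = √(-32) = 4*I*√2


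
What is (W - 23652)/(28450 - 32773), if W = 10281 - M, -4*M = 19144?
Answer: 8585/4323 ≈ 1.9859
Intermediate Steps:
M = -4786 (M = -1/4*19144 = -4786)
W = 15067 (W = 10281 - 1*(-4786) = 10281 + 4786 = 15067)
(W - 23652)/(28450 - 32773) = (15067 - 23652)/(28450 - 32773) = -8585/(-4323) = -8585*(-1/4323) = 8585/4323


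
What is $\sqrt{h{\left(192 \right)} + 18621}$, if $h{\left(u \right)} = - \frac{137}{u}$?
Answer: $\frac{\sqrt{10725285}}{24} \approx 136.46$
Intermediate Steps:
$\sqrt{h{\left(192 \right)} + 18621} = \sqrt{- \frac{137}{192} + 18621} = \sqrt{\frac{3575095}{192}} = \frac{\sqrt{10725285}}{24}$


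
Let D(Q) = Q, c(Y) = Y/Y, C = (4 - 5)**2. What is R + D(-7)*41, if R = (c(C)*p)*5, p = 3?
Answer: -272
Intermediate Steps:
C = 1 (C = (-1)**2 = 1)
c(Y) = 1
R = 15 (R = (1*3)*5 = 3*5 = 15)
R + D(-7)*41 = 15 - 7*41 = 15 - 287 = -272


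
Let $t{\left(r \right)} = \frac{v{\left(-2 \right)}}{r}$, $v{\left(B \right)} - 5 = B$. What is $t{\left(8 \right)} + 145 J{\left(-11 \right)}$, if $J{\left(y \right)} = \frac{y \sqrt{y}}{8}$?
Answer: $\frac{3}{8} - \frac{1595 i \sqrt{11}}{8} \approx 0.375 - 661.25 i$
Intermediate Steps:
$v{\left(B \right)} = 5 + B$
$t{\left(r \right)} = \frac{3}{r}$ ($t{\left(r \right)} = \frac{5 - 2}{r} = \frac{3}{r}$)
$J{\left(y \right)} = \frac{y^{\frac{3}{2}}}{8}$ ($J{\left(y \right)} = y^{\frac{3}{2}} \cdot \frac{1}{8} = \frac{y^{\frac{3}{2}}}{8}$)
$t{\left(8 \right)} + 145 J{\left(-11 \right)} = \frac{3}{8} + 145 \frac{\left(-11\right)^{\frac{3}{2}}}{8} = 3 \cdot \frac{1}{8} + 145 \frac{\left(-11\right) i \sqrt{11}}{8} = \frac{3}{8} + 145 \left(- \frac{11 i \sqrt{11}}{8}\right) = \frac{3}{8} - \frac{1595 i \sqrt{11}}{8}$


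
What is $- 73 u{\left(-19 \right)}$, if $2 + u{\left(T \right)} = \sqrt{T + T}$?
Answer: $146 - 73 i \sqrt{38} \approx 146.0 - 450.0 i$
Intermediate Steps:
$u{\left(T \right)} = -2 + \sqrt{2} \sqrt{T}$ ($u{\left(T \right)} = -2 + \sqrt{T + T} = -2 + \sqrt{2 T} = -2 + \sqrt{2} \sqrt{T}$)
$- 73 u{\left(-19 \right)} = - 73 \left(-2 + \sqrt{2} \sqrt{-19}\right) = - 73 \left(-2 + \sqrt{2} i \sqrt{19}\right) = - 73 \left(-2 + i \sqrt{38}\right) = 146 - 73 i \sqrt{38}$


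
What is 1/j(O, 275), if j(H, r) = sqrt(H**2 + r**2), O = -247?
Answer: sqrt(136634)/136634 ≈ 0.0027053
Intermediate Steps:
1/j(O, 275) = 1/(sqrt((-247)**2 + 275**2)) = 1/(sqrt(61009 + 75625)) = 1/(sqrt(136634)) = sqrt(136634)/136634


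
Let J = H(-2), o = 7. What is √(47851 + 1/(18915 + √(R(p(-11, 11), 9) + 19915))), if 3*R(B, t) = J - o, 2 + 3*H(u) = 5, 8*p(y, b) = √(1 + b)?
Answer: √(47851 + 1/(18915 + √19913)) ≈ 218.75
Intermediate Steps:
p(y, b) = √(1 + b)/8
H(u) = 1 (H(u) = -⅔ + (⅓)*5 = -⅔ + 5/3 = 1)
J = 1
R(B, t) = -2 (R(B, t) = (1 - 1*7)/3 = (1 - 7)/3 = (⅓)*(-6) = -2)
√(47851 + 1/(18915 + √(R(p(-11, 11), 9) + 19915))) = √(47851 + 1/(18915 + √(-2 + 19915))) = √(47851 + 1/(18915 + √19913))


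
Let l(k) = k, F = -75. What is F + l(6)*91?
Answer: 471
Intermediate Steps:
F + l(6)*91 = -75 + 6*91 = -75 + 546 = 471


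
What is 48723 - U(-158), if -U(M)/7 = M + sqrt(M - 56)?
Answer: 47617 + 7*I*sqrt(214) ≈ 47617.0 + 102.4*I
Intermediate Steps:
U(M) = -7*M - 7*sqrt(-56 + M) (U(M) = -7*(M + sqrt(M - 56)) = -7*(M + sqrt(-56 + M)) = -7*M - 7*sqrt(-56 + M))
48723 - U(-158) = 48723 - (-7*(-158) - 7*sqrt(-56 - 158)) = 48723 - (1106 - 7*I*sqrt(214)) = 48723 + (-1106 + 7*I*sqrt(214)) = 47617 + 7*I*sqrt(214)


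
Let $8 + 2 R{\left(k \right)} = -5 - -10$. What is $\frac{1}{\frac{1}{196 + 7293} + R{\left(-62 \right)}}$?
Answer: $- \frac{14978}{22465} \approx -0.66673$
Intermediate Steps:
$R{\left(k \right)} = - \frac{3}{2}$ ($R{\left(k \right)} = -4 + \frac{-5 - -10}{2} = -4 + \frac{-5 + 10}{2} = -4 + \frac{1}{2} \cdot 5 = -4 + \frac{5}{2} = - \frac{3}{2}$)
$\frac{1}{\frac{1}{196 + 7293} + R{\left(-62 \right)}} = \frac{1}{\frac{1}{196 + 7293} - \frac{3}{2}} = \frac{1}{\frac{1}{7489} - \frac{3}{2}} = \frac{1}{- \frac{22465}{14978}} = - \frac{14978}{22465}$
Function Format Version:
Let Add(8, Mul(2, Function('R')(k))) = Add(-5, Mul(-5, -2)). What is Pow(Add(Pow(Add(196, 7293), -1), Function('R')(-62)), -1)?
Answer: Rational(-14978, 22465) ≈ -0.66673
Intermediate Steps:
Function('R')(k) = Rational(-3, 2) (Function('R')(k) = Add(-4, Mul(Rational(1, 2), Add(-5, Mul(-5, -2)))) = Add(-4, Mul(Rational(1, 2), Add(-5, 10))) = Add(-4, Mul(Rational(1, 2), 5)) = Add(-4, Rational(5, 2)) = Rational(-3, 2))
Pow(Add(Pow(Add(196, 7293), -1), Function('R')(-62)), -1) = Pow(Add(Pow(Add(196, 7293), -1), Rational(-3, 2)), -1) = Pow(Add(Pow(7489, -1), Rational(-3, 2)), -1) = Pow(Add(Rational(1, 7489), Rational(-3, 2)), -1) = Pow(Rational(-22465, 14978), -1) = Rational(-14978, 22465)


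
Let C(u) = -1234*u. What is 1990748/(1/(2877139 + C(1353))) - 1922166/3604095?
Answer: 962654522419979006/400455 ≈ 2.4039e+12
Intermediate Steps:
1990748/(1/(2877139 + C(1353))) - 1922166/3604095 = 1990748/(1/(2877139 - 1234*1353)) - 1922166/3604095 = 1990748/(1/(2877139 - 1669602)) - 1922166*1/3604095 = 1990748/(1/1207537) - 213574/400455 = 1990748*1207537 - 213574/400455 = 2403901867676 - 213574/400455 = 962654522419979006/400455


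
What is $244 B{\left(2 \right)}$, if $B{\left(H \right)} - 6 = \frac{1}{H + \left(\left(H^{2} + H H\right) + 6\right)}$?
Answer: $\frac{5917}{4} \approx 1479.3$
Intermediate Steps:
$B{\left(H \right)} = 6 + \frac{1}{6 + H + 2 H^{2}}$ ($B{\left(H \right)} = 6 + \frac{1}{H + \left(\left(H^{2} + H H\right) + 6\right)} = 6 + \frac{1}{H + \left(\left(H^{2} + H^{2}\right) + 6\right)} = 6 + \frac{1}{H + \left(2 H^{2} + 6\right)} = 6 + \frac{1}{H + \left(6 + 2 H^{2}\right)} = 6 + \frac{1}{6 + H + 2 H^{2}}$)
$244 B{\left(2 \right)} = 244 \frac{37 + 6 \cdot 2 + 12 \cdot 2^{2}}{6 + 2 + 2 \cdot 2^{2}} = 244 \frac{37 + 12 + 12 \cdot 4}{6 + 2 + 2 \cdot 4} = 244 \frac{37 + 12 + 48}{6 + 2 + 8} = 244 \cdot \frac{1}{16} \cdot 97 = 244 \cdot \frac{97}{16} = \frac{5917}{4}$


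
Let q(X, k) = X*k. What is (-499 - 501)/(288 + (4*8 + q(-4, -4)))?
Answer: -125/42 ≈ -2.9762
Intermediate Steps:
(-499 - 501)/(288 + (4*8 + q(-4, -4))) = (-499 - 501)/(288 + (4*8 - 4*(-4))) = -1000/(288 + (32 + 16)) = -1000/(288 + 48) = -1000/336 = -1000*1/336 = -125/42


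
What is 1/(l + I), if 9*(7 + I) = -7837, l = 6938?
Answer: 9/54542 ≈ 0.00016501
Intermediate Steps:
I = -7900/9 (I = -7 + (1/9)*(-7837) = -7 - 7837/9 = -7900/9 ≈ -877.78)
1/(l + I) = 1/(6938 - 7900/9) = 1/(54542/9) = 9/54542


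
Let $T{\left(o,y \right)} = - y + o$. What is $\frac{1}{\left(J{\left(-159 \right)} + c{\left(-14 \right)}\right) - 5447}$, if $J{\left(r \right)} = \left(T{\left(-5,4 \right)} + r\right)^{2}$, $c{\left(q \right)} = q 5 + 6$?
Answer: $\frac{1}{22713} \approx 4.4028 \cdot 10^{-5}$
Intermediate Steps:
$T{\left(o,y \right)} = o - y$
$c{\left(q \right)} = 6 + 5 q$ ($c{\left(q \right)} = 5 q + 6 = 6 + 5 q$)
$J{\left(r \right)} = \left(-9 + r\right)^{2}$ ($J{\left(r \right)} = \left(\left(-5 - 4\right) + r\right)^{2} = \left(-9 + r\right)^{2}$)
$\frac{1}{\left(J{\left(-159 \right)} + c{\left(-14 \right)}\right) - 5447} = \frac{1}{\left(\left(-9 - 159\right)^{2} + \left(6 + 5 \left(-14\right)\right)\right) - 5447} = \frac{1}{\left(\left(-168\right)^{2} + \left(6 - 70\right)\right) - 5447} = \frac{1}{\left(28224 - 64\right) - 5447} = \frac{1}{28160 - 5447} = \frac{1}{22713}$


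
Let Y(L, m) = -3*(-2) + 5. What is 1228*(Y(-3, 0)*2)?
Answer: 27016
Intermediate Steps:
Y(L, m) = 11 (Y(L, m) = 6 + 5 = 11)
1228*(Y(-3, 0)*2) = 1228*(11*2) = 1228*22 = 27016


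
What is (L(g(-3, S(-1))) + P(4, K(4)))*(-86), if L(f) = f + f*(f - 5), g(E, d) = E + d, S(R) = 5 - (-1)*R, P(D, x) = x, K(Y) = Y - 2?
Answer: 86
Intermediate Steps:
K(Y) = -2 + Y
S(R) = 5 + R
L(f) = f + f*(-5 + f)
(L(g(-3, S(-1))) + P(4, K(4)))*(-86) = ((-3 + (5 - 1))*(-4 + (-3 + (5 - 1))) + (-2 + 4))*(-86) = ((-3 + 4)*(-4 + (-3 + 4)) + 2)*(-86) = (1*(-4 + 1) + 2)*(-86) = (1*(-3) + 2)*(-86) = (-3 + 2)*(-86) = -1*(-86) = 86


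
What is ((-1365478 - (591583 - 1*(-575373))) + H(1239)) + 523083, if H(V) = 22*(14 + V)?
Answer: -1981785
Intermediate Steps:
H(V) = 308 + 22*V
((-1365478 - (591583 - 1*(-575373))) + H(1239)) + 523083 = ((-1365478 - (591583 - 1*(-575373))) + (308 + 22*1239)) + 523083 = ((-1365478 - (591583 + 575373)) + (308 + 27258)) + 523083 = ((-1365478 - 1*1166956) + 27566) + 523083 = ((-1365478 - 1166956) + 27566) + 523083 = (-2532434 + 27566) + 523083 = -2504868 + 523083 = -1981785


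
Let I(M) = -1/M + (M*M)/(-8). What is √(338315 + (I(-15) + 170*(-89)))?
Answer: √1163364990/60 ≈ 568.47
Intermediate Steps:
I(M) = -1/M - M²/8 (I(M) = -1/M + M²*(-⅛) = -1/M - M²/8)
√(338315 + (I(-15) + 170*(-89))) = √(338315 + ((⅛)*(-8 - 1*(-15)³)/(-15) + 170*(-89))) = √(338315 + ((⅛)*(-1/15)*(-8 - 1*(-3375)) - 15130)) = √(338315 + ((⅛)*(-1/15)*(-8 + 3375) - 15130)) = √(338315 + ((⅛)*(-1/15)*3367 - 15130)) = √(338315 + (-3367/120 - 15130)) = √(338315 - 1818967/120) = √(38778833/120) = √1163364990/60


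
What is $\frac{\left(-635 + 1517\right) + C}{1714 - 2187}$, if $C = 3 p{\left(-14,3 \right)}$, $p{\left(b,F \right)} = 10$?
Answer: $- \frac{912}{473} \approx -1.9281$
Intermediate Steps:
$C = 30$ ($C = 3 \cdot 10 = 30$)
$\frac{\left(-635 + 1517\right) + C}{1714 - 2187} = \frac{\left(-635 + 1517\right) + 30}{1714 - 2187} = \frac{882 + 30}{1714 - 2187} = \frac{912}{1714 - 2187} = \frac{912}{-473} = 912 \left(- \frac{1}{473}\right) = - \frac{912}{473}$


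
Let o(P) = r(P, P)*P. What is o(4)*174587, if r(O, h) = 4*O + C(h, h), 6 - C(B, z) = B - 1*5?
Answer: 16062004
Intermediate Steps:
C(B, z) = 11 - B (C(B, z) = 6 - (B - 1*5) = 6 - (B - 5) = 6 - (-5 + B) = 6 + (5 - B) = 11 - B)
r(O, h) = 11 - h + 4*O (r(O, h) = 4*O + (11 - h) = 11 - h + 4*O)
o(P) = P*(11 + 3*P) (o(P) = (11 - P + 4*P)*P = (11 + 3*P)*P = P*(11 + 3*P))
o(4)*174587 = (4*(11 + 3*4))*174587 = (4*(11 + 12))*174587 = (4*23)*174587 = 92*174587 = 16062004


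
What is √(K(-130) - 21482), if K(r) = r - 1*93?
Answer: I*√21705 ≈ 147.33*I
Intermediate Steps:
K(r) = -93 + r (K(r) = r - 93 = -93 + r)
√(K(-130) - 21482) = √((-93 - 130) - 21482) = √(-223 - 21482) = √(-21705) = I*√21705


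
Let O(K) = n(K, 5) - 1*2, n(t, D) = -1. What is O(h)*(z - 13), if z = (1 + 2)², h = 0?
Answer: 12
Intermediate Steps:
O(K) = -3 (O(K) = -1 - 1*2 = -1 - 2 = -3)
z = 9 (z = 3² = 9)
O(h)*(z - 13) = -3*(9 - 13) = -3*(-4) = 12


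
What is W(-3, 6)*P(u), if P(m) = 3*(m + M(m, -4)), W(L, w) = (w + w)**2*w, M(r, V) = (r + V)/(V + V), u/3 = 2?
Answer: 14904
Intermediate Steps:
u = 6 (u = 3*2 = 6)
M(r, V) = (V + r)/(2*V) (M(r, V) = (V + r)/((2*V)) = (V + r)*(1/(2*V)) = (V + r)/(2*V))
W(L, w) = 4*w**3 (W(L, w) = (2*w)**2*w = (4*w**2)*w = 4*w**3)
P(m) = 3/2 + 21*m/8 (P(m) = 3*(m + (1/2)*(-4 + m)/(-4)) = 3*(m + (1/2)*(-1/4)*(-4 + m)) = 3*(m + (1/2 - m/8)) = 3*(1/2 + 7*m/8) = 3/2 + 21*m/8)
W(-3, 6)*P(u) = (4*6**3)*(3/2 + (21/8)*6) = (4*216)*(3/2 + 63/4) = 864*(69/4) = 14904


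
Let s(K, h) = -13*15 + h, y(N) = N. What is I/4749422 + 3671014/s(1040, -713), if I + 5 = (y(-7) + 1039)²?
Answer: -2179278452082/539059397 ≈ -4042.7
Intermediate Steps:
I = 1065019 (I = -5 + (-7 + 1039)² = -5 + 1032² = -5 + 1065024 = 1065019)
s(K, h) = -195 + h
I/4749422 + 3671014/s(1040, -713) = 1065019/4749422 + 3671014/(-195 - 713) = 1065019*(1/4749422) + 3671014/(-908) = 1065019/4749422 + 3671014*(-1/908) = 1065019/4749422 - 1835507/454 = -2179278452082/539059397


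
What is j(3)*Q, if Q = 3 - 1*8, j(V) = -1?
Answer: 5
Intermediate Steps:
Q = -5 (Q = 3 - 8 = -5)
j(3)*Q = -1*(-5) = 5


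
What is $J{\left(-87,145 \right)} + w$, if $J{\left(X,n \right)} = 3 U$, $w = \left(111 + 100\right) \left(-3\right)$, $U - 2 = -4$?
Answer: $-639$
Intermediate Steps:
$U = -2$ ($U = 2 - 4 = -2$)
$w = -633$ ($w = 211 \left(-3\right) = -633$)
$J{\left(X,n \right)} = -6$ ($J{\left(X,n \right)} = 3 \left(-2\right) = -6$)
$J{\left(-87,145 \right)} + w = -6 - 633 = -639$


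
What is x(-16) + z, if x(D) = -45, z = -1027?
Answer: -1072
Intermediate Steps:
x(-16) + z = -45 - 1027 = -1072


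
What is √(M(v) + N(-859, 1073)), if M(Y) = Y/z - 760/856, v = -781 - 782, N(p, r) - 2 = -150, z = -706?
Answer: I*√837008759390/75542 ≈ 12.111*I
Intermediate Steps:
N(p, r) = -148 (N(p, r) = 2 - 150 = -148)
v = -1563
M(Y) = -95/107 - Y/706 (M(Y) = Y/(-706) - 760/856 = Y*(-1/706) - 760*1/856 = -Y/706 - 95/107 = -95/107 - Y/706)
√(M(v) + N(-859, 1073)) = √((-95/107 - 1/706*(-1563)) - 148) = √((-95/107 + 1563/706) - 148) = √(100171/75542 - 148) = √(-11080045/75542) = I*√837008759390/75542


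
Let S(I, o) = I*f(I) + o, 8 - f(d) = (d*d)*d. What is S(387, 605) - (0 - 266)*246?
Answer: -22430684224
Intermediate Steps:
f(d) = 8 - d**3 (f(d) = 8 - d*d*d = 8 - d**2*d = 8 - d**3)
S(I, o) = o + I*(8 - I**3) (S(I, o) = I*(8 - I**3) + o = o + I*(8 - I**3))
S(387, 605) - (0 - 266)*246 = (605 - 1*387*(-8 + 387**3)) - (0 - 266)*246 = (605 - 1*387*(-8 + 57960603)) - (-266)*246 = (605 - 1*387*57960595) - 1*(-65436) = (605 - 22430750265) + 65436 = -22430749660 + 65436 = -22430684224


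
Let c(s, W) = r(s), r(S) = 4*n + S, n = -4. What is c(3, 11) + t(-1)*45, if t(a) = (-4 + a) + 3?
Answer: -103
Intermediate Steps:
t(a) = -1 + a
r(S) = -16 + S (r(S) = 4*(-4) + S = -16 + S)
c(s, W) = -16 + s
c(3, 11) + t(-1)*45 = (-16 + 3) + (-1 - 1)*45 = -13 - 2*45 = -13 - 90 = -103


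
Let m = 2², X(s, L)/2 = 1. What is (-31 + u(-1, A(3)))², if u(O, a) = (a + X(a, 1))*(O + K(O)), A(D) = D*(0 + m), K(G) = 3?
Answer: 9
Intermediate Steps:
X(s, L) = 2 (X(s, L) = 2*1 = 2)
m = 4
A(D) = 4*D (A(D) = D*(0 + 4) = D*4 = 4*D)
u(O, a) = (2 + a)*(3 + O) (u(O, a) = (a + 2)*(O + 3) = (2 + a)*(3 + O))
(-31 + u(-1, A(3)))² = (-31 + (6 + 2*(-1) + 3*(4*3) - 4*3))² = (-31 + (6 - 2 + 3*12 - 1*12))² = (-31 + (6 - 2 + 36 - 12))² = (-31 + 28)² = (-3)² = 9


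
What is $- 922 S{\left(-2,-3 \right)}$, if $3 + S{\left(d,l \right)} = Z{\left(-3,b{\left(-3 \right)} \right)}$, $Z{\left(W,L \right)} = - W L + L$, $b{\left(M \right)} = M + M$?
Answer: $24894$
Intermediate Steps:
$b{\left(M \right)} = 2 M$
$Z{\left(W,L \right)} = L - L W$ ($Z{\left(W,L \right)} = - L W + L = L - L W$)
$S{\left(d,l \right)} = -27$ ($S{\left(d,l \right)} = -3 + 2 \left(-3\right) \left(1 - -3\right) = -3 - 6 \left(1 + 3\right) = -3 - 24 = -27$)
$- 922 S{\left(-2,-3 \right)} = \left(-922\right) \left(-27\right) = 24894$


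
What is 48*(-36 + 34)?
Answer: -96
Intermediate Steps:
48*(-36 + 34) = 48*(-2) = -96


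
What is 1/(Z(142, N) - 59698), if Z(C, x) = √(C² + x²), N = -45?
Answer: -59698/3563829015 - √22189/3563829015 ≈ -1.6793e-5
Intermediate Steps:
1/(Z(142, N) - 59698) = 1/(√(142² + (-45)²) - 59698) = 1/(√(20164 + 2025) - 59698) = 1/(√22189 - 59698) = 1/(-59698 + √22189)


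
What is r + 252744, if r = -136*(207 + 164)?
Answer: 202288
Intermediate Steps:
r = -50456 (r = -136*371 = -50456)
r + 252744 = -50456 + 252744 = 202288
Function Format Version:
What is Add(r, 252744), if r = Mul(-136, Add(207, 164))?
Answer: 202288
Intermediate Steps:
r = -50456 (r = Mul(-136, 371) = -50456)
Add(r, 252744) = Add(-50456, 252744) = 202288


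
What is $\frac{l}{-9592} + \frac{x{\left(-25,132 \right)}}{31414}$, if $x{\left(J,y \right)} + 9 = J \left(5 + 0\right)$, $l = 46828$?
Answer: $- \frac{184042515}{37665386} \approx -4.8863$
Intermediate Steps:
$x{\left(J,y \right)} = -9 + 5 J$ ($x{\left(J,y \right)} = -9 + J \left(5 + 0\right) = -9 + J 5 = -9 + 5 J$)
$\frac{l}{-9592} + \frac{x{\left(-25,132 \right)}}{31414} = \frac{46828}{-9592} + \frac{-9 + 5 \left(-25\right)}{31414} = 46828 \left(- \frac{1}{9592}\right) + \left(-9 - 125\right) \frac{1}{31414} = - \frac{11707}{2398} - \frac{67}{15707} = - \frac{184042515}{37665386}$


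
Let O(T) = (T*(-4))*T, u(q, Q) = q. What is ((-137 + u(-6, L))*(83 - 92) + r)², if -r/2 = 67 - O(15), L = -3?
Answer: 418609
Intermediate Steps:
O(T) = -4*T² (O(T) = (-4*T)*T = -4*T²)
r = -1934 (r = -2*(67 - (-4)*15²) = -2*(67 - (-4)*225) = -2*(67 - 1*(-900)) = -2*(67 + 900) = -2*967 = -1934)
((-137 + u(-6, L))*(83 - 92) + r)² = ((-137 - 6)*(83 - 92) - 1934)² = (-143*(-9) - 1934)² = (1287 - 1934)² = (-647)² = 418609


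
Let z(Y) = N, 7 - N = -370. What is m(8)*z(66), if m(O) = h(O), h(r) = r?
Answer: 3016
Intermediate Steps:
m(O) = O
N = 377 (N = 7 - 1*(-370) = 7 + 370 = 377)
z(Y) = 377
m(8)*z(66) = 8*377 = 3016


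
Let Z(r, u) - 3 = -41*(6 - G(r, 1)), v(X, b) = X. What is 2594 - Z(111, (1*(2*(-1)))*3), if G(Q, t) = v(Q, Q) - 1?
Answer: -1673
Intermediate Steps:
G(Q, t) = -1 + Q (G(Q, t) = Q - 1 = -1 + Q)
Z(r, u) = -284 + 41*r (Z(r, u) = 3 - 41*(6 - (-1 + r)) = 3 - 41*(6 + (1 - r)) = 3 - 41*(7 - r) = 3 + (-287 + 41*r) = -284 + 41*r)
2594 - Z(111, (1*(2*(-1)))*3) = 2594 - (-284 + 41*111) = 2594 - (-284 + 4551) = 2594 - 1*4267 = 2594 - 4267 = -1673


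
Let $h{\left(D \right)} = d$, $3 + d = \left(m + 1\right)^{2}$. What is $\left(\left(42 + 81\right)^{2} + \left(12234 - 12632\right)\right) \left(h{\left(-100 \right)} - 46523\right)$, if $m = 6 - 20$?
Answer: $-682884967$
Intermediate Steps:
$m = -14$ ($m = 6 - 20 = -14$)
$d = 166$ ($d = -3 + \left(-14 + 1\right)^{2} = -3 + \left(-13\right)^{2} = -3 + 169 = 166$)
$h{\left(D \right)} = 166$
$\left(\left(42 + 81\right)^{2} + \left(12234 - 12632\right)\right) \left(h{\left(-100 \right)} - 46523\right) = \left(\left(42 + 81\right)^{2} + \left(12234 - 12632\right)\right) \left(166 - 46523\right) = \left(123^{2} - 398\right) \left(-46357\right) = \left(15129 - 398\right) \left(-46357\right) = 14731 \left(-46357\right) = -682884967$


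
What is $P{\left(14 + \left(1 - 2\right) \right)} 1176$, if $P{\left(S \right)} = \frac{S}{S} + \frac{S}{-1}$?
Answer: $-14112$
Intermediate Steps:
$P{\left(S \right)} = 1 - S$ ($P{\left(S \right)} = 1 + S \left(-1\right) = 1 - S$)
$P{\left(14 + \left(1 - 2\right) \right)} 1176 = \left(1 - \left(14 + \left(1 - 2\right)\right)\right) 1176 = \left(1 - \left(14 - 1\right)\right) 1176 = \left(1 - 13\right) 1176 = \left(-12\right) 1176 = -14112$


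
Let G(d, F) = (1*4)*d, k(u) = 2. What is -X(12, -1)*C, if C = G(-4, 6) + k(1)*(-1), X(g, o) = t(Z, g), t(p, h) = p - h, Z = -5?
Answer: -306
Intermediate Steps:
X(g, o) = -5 - g
G(d, F) = 4*d
C = -18 (C = 4*(-4) + 2*(-1) = -16 - 2 = -18)
-X(12, -1)*C = -(-5 - 1*12)*(-18) = -(-5 - 12)*(-18) = -(-17)*(-18) = -1*306 = -306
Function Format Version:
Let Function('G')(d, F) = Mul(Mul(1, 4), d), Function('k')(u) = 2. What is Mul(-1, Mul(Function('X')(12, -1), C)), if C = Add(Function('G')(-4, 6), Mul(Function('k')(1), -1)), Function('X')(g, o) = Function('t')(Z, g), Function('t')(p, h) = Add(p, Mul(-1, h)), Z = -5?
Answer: -306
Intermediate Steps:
Function('X')(g, o) = Add(-5, Mul(-1, g))
Function('G')(d, F) = Mul(4, d)
C = -18 (C = Add(Mul(4, -4), Mul(2, -1)) = Add(-16, -2) = -18)
Mul(-1, Mul(Function('X')(12, -1), C)) = Mul(-1, Mul(Add(-5, Mul(-1, 12)), -18)) = Mul(-1, Mul(Add(-5, -12), -18)) = Mul(-1, Mul(-17, -18)) = Mul(-1, 306) = -306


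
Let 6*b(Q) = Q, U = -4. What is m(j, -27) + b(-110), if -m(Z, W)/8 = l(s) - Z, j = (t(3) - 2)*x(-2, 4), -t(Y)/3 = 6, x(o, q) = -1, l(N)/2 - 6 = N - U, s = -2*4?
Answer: 329/3 ≈ 109.67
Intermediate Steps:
b(Q) = Q/6
s = -8
l(N) = 20 + 2*N (l(N) = 12 + 2*(N - 1*(-4)) = 12 + 2*(N + 4) = 12 + 2*(4 + N) = 12 + (8 + 2*N) = 20 + 2*N)
t(Y) = -18 (t(Y) = -3*6 = -18)
j = 20 (j = (-18 - 2)*(-1) = -20*(-1) = 20)
m(Z, W) = -32 + 8*Z (m(Z, W) = -8*((20 + 2*(-8)) - Z) = -8*((20 - 16) - Z) = -8*(4 - Z) = -32 + 8*Z)
m(j, -27) + b(-110) = (-32 + 8*20) + (⅙)*(-110) = (-32 + 160) - 55/3 = 128 - 55/3 = 329/3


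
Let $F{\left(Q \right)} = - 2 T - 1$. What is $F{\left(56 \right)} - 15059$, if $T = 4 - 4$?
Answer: $-15060$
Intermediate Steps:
$T = 0$ ($T = 4 - 4 = 0$)
$F{\left(Q \right)} = -1$ ($F{\left(Q \right)} = \left(-2\right) 0 - 1 = 0 - 1 = -1$)
$F{\left(56 \right)} - 15059 = -1 - 15059 = -15060$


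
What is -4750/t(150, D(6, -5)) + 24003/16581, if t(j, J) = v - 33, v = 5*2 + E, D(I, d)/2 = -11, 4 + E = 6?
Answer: 26421271/116067 ≈ 227.64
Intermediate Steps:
E = 2 (E = -4 + 6 = 2)
D(I, d) = -22 (D(I, d) = 2*(-11) = -22)
v = 12 (v = 5*2 + 2 = 10 + 2 = 12)
t(j, J) = -21 (t(j, J) = 12 - 33 = -21)
-4750/t(150, D(6, -5)) + 24003/16581 = -4750/(-21) + 24003/16581 = -4750*(-1/21) + 24003*(1/16581) = 4750/21 + 8001/5527 = 26421271/116067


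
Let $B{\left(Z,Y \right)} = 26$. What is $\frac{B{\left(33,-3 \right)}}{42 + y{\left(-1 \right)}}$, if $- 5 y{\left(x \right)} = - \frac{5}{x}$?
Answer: $\frac{26}{41} \approx 0.63415$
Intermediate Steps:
$y{\left(x \right)} = \frac{1}{x}$ ($y{\left(x \right)} = - \frac{\left(-5\right) \frac{1}{x}}{5} = \frac{1}{x}$)
$\frac{B{\left(33,-3 \right)}}{42 + y{\left(-1 \right)}} = \frac{1}{42 + \frac{1}{-1}} \cdot 26 = \frac{1}{42 - 1} \cdot 26 = \frac{1}{41} \cdot 26 = \frac{26}{41}$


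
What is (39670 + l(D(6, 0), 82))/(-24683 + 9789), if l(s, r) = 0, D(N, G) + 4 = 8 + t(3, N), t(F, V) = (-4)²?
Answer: -19835/7447 ≈ -2.6635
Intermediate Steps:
t(F, V) = 16
D(N, G) = 20 (D(N, G) = -4 + (8 + 16) = -4 + 24 = 20)
(39670 + l(D(6, 0), 82))/(-24683 + 9789) = (39670 + 0)/(-24683 + 9789) = 39670/(-14894) = 39670*(-1/14894) = -19835/7447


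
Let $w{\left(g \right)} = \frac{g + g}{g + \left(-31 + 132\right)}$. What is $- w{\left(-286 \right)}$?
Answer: $- \frac{572}{185} \approx -3.0919$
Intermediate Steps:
$w{\left(g \right)} = \frac{2 g}{101 + g}$ ($w{\left(g \right)} = \frac{2 g}{g + 101} = \frac{2 g}{101 + g}$)
$- w{\left(-286 \right)} = - \frac{2 \left(-286\right)}{101 - 286} = - \frac{2 \left(-286\right)}{-185} = - \frac{2 \left(-286\right) \left(-1\right)}{185} = \left(-1\right) \frac{572}{185} = - \frac{572}{185}$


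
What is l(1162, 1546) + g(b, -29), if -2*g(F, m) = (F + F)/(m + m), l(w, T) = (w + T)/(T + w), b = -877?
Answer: -819/58 ≈ -14.121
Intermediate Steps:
l(w, T) = 1 (l(w, T) = (T + w)/(T + w) = 1)
g(F, m) = -F/(2*m) (g(F, m) = -(F + F)/(2*(m + m)) = -2*F/(2*(2*m)) = -2*F*1/(2*m)/2 = -F/(2*m))
l(1162, 1546) + g(b, -29) = 1 - 1/2*(-877)/(-29) = 1 - 1/2*(-877)*(-1/29) = 1 - 877/58 = -819/58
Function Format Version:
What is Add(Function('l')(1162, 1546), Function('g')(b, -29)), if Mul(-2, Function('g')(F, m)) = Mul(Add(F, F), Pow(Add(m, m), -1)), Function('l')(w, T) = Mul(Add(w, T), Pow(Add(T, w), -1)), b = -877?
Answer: Rational(-819, 58) ≈ -14.121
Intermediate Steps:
Function('l')(w, T) = 1 (Function('l')(w, T) = Mul(Add(T, w), Pow(Add(T, w), -1)) = 1)
Function('g')(F, m) = Mul(Rational(-1, 2), F, Pow(m, -1)) (Function('g')(F, m) = Mul(Rational(-1, 2), Mul(Add(F, F), Pow(Add(m, m), -1))) = Mul(Rational(-1, 2), Mul(Mul(2, F), Pow(Mul(2, m), -1))) = Mul(Rational(-1, 2), Mul(Mul(2, F), Mul(Rational(1, 2), Pow(m, -1)))) = Mul(Rational(-1, 2), Mul(F, Pow(m, -1))) = Mul(Rational(-1, 2), F, Pow(m, -1)))
Add(Function('l')(1162, 1546), Function('g')(b, -29)) = Add(1, Mul(Rational(-1, 2), -877, Pow(-29, -1))) = Add(1, Mul(Rational(-1, 2), -877, Rational(-1, 29))) = Add(1, Rational(-877, 58)) = Rational(-819, 58)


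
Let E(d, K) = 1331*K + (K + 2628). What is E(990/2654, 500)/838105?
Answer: 668628/838105 ≈ 0.79779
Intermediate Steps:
E(d, K) = 2628 + 1332*K (E(d, K) = 1331*K + (2628 + K) = 2628 + 1332*K)
E(990/2654, 500)/838105 = (2628 + 1332*500)/838105 = (2628 + 666000)*(1/838105) = 668628*(1/838105) = 668628/838105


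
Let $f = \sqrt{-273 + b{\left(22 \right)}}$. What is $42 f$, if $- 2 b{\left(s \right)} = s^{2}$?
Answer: $42 i \sqrt{515} \approx 953.13 i$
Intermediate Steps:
$b{\left(s \right)} = - \frac{s^{2}}{2}$
$f = i \sqrt{515}$ ($f = \sqrt{-273 - \frac{22^{2}}{2}} = \sqrt{-273 - 242} = \sqrt{-515} = i \sqrt{515} \approx 22.694 i$)
$42 f = 42 i \sqrt{515}$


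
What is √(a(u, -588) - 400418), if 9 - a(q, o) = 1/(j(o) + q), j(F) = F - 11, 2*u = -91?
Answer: I*√665287959511/1289 ≈ 632.78*I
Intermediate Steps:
u = -91/2 (u = (½)*(-91) = -91/2 ≈ -45.500)
j(F) = -11 + F
a(q, o) = 9 - 1/(-11 + o + q) (a(q, o) = 9 - 1/((-11 + o) + q) = 9 - 1/(-11 + o + q))
√(a(u, -588) - 400418) = √((-100 + 9*(-588) + 9*(-91/2))/(-11 - 588 - 91/2) - 400418) = √((-100 - 5292 - 819/2)/(-1289/2) - 400418) = √(-2/1289*(-11603/2) - 400418) = √(11603/1289 - 400418) = √(-516127199/1289) = I*√665287959511/1289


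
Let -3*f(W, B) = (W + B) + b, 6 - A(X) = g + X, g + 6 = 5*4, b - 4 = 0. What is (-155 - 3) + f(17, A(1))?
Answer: -162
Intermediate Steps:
b = 4 (b = 4 + 0 = 4)
g = 14 (g = -6 + 5*4 = -6 + 20 = 14)
A(X) = -8 - X (A(X) = 6 - (14 + X) = 6 + (-14 - X) = -8 - X)
f(W, B) = -4/3 - B/3 - W/3 (f(W, B) = -((W + B) + 4)/3 = -((B + W) + 4)/3 = -(4 + B + W)/3 = -4/3 - B/3 - W/3)
(-155 - 3) + f(17, A(1)) = (-155 - 3) + (-4/3 - (-8 - 1*1)/3 - ⅓*17) = -158 + (-4/3 - (-8 - 1)/3 - 17/3) = -158 + (-4/3 - ⅓*(-9) - 17/3) = -158 + (-4/3 + 3 - 17/3) = -158 - 4 = -162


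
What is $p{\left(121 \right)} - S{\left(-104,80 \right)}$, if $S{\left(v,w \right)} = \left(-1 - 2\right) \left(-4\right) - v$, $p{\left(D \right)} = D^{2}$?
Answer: $14525$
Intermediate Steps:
$S{\left(v,w \right)} = 12 - v$ ($S{\left(v,w \right)} = \left(-3\right) \left(-4\right) - v = 12 - v$)
$p{\left(121 \right)} - S{\left(-104,80 \right)} = 121^{2} - \left(12 - -104\right) = 14641 - \left(12 + 104\right) = 14641 - 116 = 14525$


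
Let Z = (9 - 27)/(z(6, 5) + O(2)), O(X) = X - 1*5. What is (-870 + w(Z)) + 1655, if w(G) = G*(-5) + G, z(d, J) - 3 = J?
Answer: 3997/5 ≈ 799.40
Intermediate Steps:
z(d, J) = 3 + J
O(X) = -5 + X (O(X) = X - 5 = -5 + X)
Z = -18/5 (Z = (9 - 27)/((3 + 5) + (-5 + 2)) = -18/(8 - 3) = -18/5 ≈ -3.6000)
w(G) = -4*G (w(G) = -5*G + G = -4*G)
(-870 + w(Z)) + 1655 = (-870 - 4*(-18/5)) + 1655 = (-870 + 72/5) + 1655 = -4278/5 + 1655 = 3997/5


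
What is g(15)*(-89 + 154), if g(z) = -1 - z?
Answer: -1040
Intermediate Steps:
g(15)*(-89 + 154) = (-1 - 1*15)*(-89 + 154) = (-1 - 15)*65 = -16*65 = -1040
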